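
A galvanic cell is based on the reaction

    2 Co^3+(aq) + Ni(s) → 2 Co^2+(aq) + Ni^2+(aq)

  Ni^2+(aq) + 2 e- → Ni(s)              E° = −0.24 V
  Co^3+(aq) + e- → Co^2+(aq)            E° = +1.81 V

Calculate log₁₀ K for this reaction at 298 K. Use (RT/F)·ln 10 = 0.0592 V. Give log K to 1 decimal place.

The Co³⁺/Co²⁺ couple is reduced (cathode); E°cell = +1.81 − (−0.24) = +2.05 V with n = 2.
At equilibrium E = 0, so log K = nE°cell / 0.0592 = (2)(+2.05) / 0.0592 = 69.3.

log K = 69.3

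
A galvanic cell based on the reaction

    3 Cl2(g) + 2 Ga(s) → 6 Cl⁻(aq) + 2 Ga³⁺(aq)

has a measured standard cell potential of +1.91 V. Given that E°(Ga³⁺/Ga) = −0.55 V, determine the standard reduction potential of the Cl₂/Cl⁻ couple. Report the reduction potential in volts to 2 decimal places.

+1.36 V

In the reaction as written the Cl₂/Cl⁻ couple is reduced (cathode) and Ga³⁺/Ga is oxidized (anode), so E°cell = E°(Cl₂/Cl⁻) − E°(Ga³⁺/Ga).
E°(Cl₂/Cl⁻) = E°cell + E°(anode) = +1.91 + (−0.55) = +1.36 V.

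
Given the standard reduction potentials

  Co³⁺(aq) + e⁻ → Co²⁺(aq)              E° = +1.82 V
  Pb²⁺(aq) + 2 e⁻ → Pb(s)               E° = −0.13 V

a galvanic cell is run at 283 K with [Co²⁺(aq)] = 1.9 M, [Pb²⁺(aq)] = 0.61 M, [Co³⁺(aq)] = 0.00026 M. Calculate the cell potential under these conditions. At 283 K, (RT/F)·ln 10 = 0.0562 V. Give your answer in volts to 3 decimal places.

The Co³⁺/Co²⁺ couple has the more positive E°, so it is the cathode; Pb²⁺/Pb is the anode.
E°cell = E°cat − E°an = +1.82 − (−0.13) = +1.95 V; n = 2.
For the overall reaction 2 Co³⁺(aq) + Pb(s) → 2 Co²⁺(aq) + Pb²⁺(aq), Q = ([Co²⁺(aq)]^2·[Pb²⁺(aq)]) / [Co³⁺(aq)]^2 = 3.26×10^7, giving log Q = 7.513.
E = E° − (0.0562/n)·log Q = +1.95 − (0.0562/2)(7.513) = +1.739 V.

+1.739 V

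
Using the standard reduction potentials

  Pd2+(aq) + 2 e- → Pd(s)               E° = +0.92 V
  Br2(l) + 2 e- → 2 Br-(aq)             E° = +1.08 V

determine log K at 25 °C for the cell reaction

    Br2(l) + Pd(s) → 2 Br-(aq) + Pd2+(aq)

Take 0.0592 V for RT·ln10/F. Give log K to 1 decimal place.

The Br₂/Br⁻ couple is reduced (cathode); E°cell = +1.08 − (+0.92) = +0.16 V with n = 2.
At equilibrium E = 0, so log K = nE°cell / 0.0592 = (2)(+0.16) / 0.0592 = 5.4.

log K = 5.4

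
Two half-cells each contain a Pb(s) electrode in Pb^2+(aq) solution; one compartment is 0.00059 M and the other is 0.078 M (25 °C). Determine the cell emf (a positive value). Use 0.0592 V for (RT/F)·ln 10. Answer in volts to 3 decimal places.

0.063 V

For a concentration cell E°cell = 0, since both electrodes use the same couple.
The compartment with the higher Pb^2+(aq) concentration (0.078 M) acts as the cathode; ions are reduced there and produced at the dilute (0.00059 M) anode.
With n = 2, Ecell = −(0.0592/2)·log([dilute]/[conc]) = −(0.0592/2)·log(0.00059/0.078) = +0.063 V.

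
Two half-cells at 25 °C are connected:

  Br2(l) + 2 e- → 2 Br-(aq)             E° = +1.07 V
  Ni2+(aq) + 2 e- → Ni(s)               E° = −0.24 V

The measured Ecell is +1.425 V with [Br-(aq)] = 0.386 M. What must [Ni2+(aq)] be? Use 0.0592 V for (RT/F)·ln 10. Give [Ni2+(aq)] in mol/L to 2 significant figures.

Br₂/Br⁻ is the cathode (higher E°); E°cell = +1.07 − (−0.24) = +1.31 V with n = 2.
From the Nernst equation, log Q = n(E° − E)/0.0592 = 2·(+1.31 − (+1.425))/0.0592 = −3.885.
Balancing electrons gives Br2(l) + Ni(s) → 2 Br-(aq) + Ni2+(aq); thus Q = [Br-(aq)]^2·[Ni2+(aq)].
Substituting the known concentrations and solving, log [Ni2+(aq)] = −3.058 and [Ni2+(aq)] = 0.00087 M.

0.00087 M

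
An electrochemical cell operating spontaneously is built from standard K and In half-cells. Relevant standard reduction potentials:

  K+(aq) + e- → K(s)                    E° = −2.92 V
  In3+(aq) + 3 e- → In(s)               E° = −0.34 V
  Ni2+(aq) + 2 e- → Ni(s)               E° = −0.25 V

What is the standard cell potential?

+2.58 V

Of the two couples in this cell, the one with the more positive reduction potential is reduced at the cathode: here that is In³⁺/In (−0.34 V); K⁺/K (−2.92 V) is the anode.
E°cell = E°(cathode) − E°(anode) = −0.34 − (−2.92) = +2.58 V.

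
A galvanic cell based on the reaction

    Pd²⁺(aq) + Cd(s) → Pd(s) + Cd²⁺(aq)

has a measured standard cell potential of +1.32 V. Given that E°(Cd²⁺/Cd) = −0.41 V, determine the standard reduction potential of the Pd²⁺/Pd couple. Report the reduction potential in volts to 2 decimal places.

+0.91 V

In the reaction as written the Pd²⁺/Pd couple is reduced (cathode) and Cd²⁺/Cd is oxidized (anode), so E°cell = E°(Pd²⁺/Pd) − E°(Cd²⁺/Cd).
E°(Pd²⁺/Pd) = E°cell + E°(anode) = +1.32 + (−0.41) = +0.91 V.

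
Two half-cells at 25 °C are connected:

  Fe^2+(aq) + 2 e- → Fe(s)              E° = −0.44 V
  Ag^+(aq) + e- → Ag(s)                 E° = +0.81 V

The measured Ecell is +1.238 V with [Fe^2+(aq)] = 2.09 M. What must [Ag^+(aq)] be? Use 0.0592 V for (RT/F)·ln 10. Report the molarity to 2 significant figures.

0.91 M

With Ag⁺/Ag at the cathode and Fe²⁺/Fe at the anode, E°cell = +0.81 − (−0.44) = +1.25 V (n = 2).
Rearranging E = E° − (0.0592/n)·log Q gives log Q = 2(+1.25 − (+1.238))/0.0592 = 0.405.
The balanced reaction is 2 Ag^+(aq) + Fe(s) → 2 Ag(s) + Fe^2+(aq), so Q = [Fe^2+(aq)] / [Ag^+(aq)]^2.
Substituting the known concentrations and solving, log [Ag^+(aq)] = −0.042 and [Ag^+(aq)] = 0.91 M.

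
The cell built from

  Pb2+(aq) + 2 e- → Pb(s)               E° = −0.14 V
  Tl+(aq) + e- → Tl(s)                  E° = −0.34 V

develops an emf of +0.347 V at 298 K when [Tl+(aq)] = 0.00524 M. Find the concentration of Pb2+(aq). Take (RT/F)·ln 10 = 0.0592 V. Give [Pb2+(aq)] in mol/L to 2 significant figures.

Pb²⁺/Pb is the cathode (higher E°); E°cell = −0.14 − (−0.34) = +0.20 V with n = 2.
Since E = E° − (0.0592/n)·log Q, log Q = n(E° − E)/0.0592 = −4.966.
For Pb2+(aq) + 2 Tl(s) → Pb(s) + 2 Tl+(aq), the reaction quotient is Q = [Tl+(aq)]^2 / [Pb2+(aq)].
Solving for the unknown gives log [Pb2+(aq)] = 0.405, so [Pb2+(aq)] ≈ 2.5 M.

2.5 M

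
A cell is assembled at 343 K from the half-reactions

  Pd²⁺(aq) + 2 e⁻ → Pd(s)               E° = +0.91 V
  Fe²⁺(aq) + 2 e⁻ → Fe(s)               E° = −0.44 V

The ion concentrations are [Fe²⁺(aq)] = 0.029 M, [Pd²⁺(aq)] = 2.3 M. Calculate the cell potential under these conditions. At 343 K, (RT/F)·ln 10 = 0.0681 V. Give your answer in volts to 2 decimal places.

+1.41 V

The Pd²⁺/Pd couple has the more positive E°, so it is the cathode; Fe²⁺/Fe is the anode.
E°cell = +0.91 − (−0.44) = +1.35 V, with n = 2 electrons transferred.
For the overall reaction Pd²⁺(aq) + Fe(s) → Pd(s) + Fe²⁺(aq), Q = [Fe²⁺(aq)] / [Pd²⁺(aq)] = 0.0126, giving log Q = −1.899.
E = E° − (0.0681/n)·log Q = +1.35 − (0.0681/2)(−1.899) = +1.41 V.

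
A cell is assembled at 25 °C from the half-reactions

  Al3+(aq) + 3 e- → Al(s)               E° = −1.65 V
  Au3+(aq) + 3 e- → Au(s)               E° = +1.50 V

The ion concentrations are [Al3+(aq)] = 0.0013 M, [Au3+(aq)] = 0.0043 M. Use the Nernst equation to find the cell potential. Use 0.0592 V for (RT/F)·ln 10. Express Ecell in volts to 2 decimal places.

+3.16 V

The Au³⁺/Au couple has the more positive E°, so it is the cathode; Al³⁺/Al is the anode.
E°cell = +1.50 − (−1.65) = +3.15 V, with n = 3 electrons transferred.
Balancing gives Au3+(aq) + Al(s) → Au(s) + Al3+(aq); hence Q = [Al3+(aq)] / [Au3+(aq)] = 0.302 (log Q = −0.520).
E = E° − (0.0592/n)·log Q = +3.15 − (0.0592/3)(−0.520) = +3.16 V.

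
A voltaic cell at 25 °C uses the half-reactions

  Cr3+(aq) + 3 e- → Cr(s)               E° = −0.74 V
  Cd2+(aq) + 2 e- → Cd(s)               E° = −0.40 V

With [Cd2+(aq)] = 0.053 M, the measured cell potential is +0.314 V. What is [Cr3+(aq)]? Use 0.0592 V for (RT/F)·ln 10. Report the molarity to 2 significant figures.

The Cd²⁺/Cd couple has the larger reduction potential, so it is the cathode: E°cell = −0.40 − (−0.74) = +0.34 V and n = 6.
Rearranging E = E° − (0.0592/n)·log Q gives log Q = 6(+0.34 − (+0.314))/0.0592 = 2.635.
For 3 Cd2+(aq) + 2 Cr(s) → 3 Cd(s) + 2 Cr3+(aq), the reaction quotient is Q = [Cr3+(aq)]^2 / [Cd2+(aq)]^3.
Isolating [Cr3+(aq)] in Q = 10^{2.635} yields log [Cr3+(aq)] = −0.596, i.e. 0.25 M.

0.25 M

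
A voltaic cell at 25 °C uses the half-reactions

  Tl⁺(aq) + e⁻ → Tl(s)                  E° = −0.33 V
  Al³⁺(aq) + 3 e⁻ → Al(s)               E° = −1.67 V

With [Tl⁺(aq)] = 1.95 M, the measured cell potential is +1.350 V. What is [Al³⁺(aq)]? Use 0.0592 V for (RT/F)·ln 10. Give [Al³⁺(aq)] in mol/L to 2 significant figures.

The Tl⁺/Tl couple has the larger reduction potential, so it is the cathode: E°cell = −0.33 − (−1.67) = +1.34 V and n = 3.
From the Nernst equation, log Q = n(E° − E)/0.0592 = 3·(+1.34 − (+1.350))/0.0592 = −0.507.
Balancing electrons gives 3 Tl⁺(aq) + Al(s) → 3 Tl(s) + Al³⁺(aq); thus Q = [Al³⁺(aq)] / [Tl⁺(aq)]^3.
Isolating [Al³⁺(aq)] in Q = 10^{−0.507} yields log [Al³⁺(aq)] = 0.363, i.e. 2.3 M.

2.3 M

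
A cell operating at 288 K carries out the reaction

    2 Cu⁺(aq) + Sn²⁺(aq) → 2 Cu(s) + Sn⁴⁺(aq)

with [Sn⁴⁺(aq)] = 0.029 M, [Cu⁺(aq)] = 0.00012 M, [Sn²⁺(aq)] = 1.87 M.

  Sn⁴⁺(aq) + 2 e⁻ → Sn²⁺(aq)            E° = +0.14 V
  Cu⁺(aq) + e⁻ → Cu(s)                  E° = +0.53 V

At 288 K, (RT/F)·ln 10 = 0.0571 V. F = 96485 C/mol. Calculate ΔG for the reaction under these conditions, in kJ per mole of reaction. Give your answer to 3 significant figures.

E°cell = +0.53 − (+0.14) = +0.39 V; the balanced reaction transfers n = 2 electrons.
The reaction quotient is [Sn⁴⁺(aq)] / ([Cu⁺(aq)]^2·[Sn²⁺(aq)]) = 1.08×10^6; by Nernst, E = +0.39 − (0.0571/2)(6.032) = +0.2178 V.
ΔG = −nFE = −(2)(96485)(+0.2178) J/mol = −42.0 kJ/mol.

−42.0 kJ/mol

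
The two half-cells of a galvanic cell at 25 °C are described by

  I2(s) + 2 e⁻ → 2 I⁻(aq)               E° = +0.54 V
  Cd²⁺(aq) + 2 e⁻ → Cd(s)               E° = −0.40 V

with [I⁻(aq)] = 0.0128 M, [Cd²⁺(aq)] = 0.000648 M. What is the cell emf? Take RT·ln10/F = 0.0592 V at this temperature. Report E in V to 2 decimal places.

+1.15 V

The I₂/I⁻ couple has the more positive E°, so it is the cathode; Cd²⁺/Cd is the anode.
The standard potential is +0.54 − (−0.40) = +0.94 V and the balanced reaction transfers n = 2 electrons.
The balanced reaction is I2(s) + Cd(s) → 2 I⁻(aq) + Cd²⁺(aq), so Q = [I⁻(aq)]^2·[Cd²⁺(aq)] = 1.06×10^−7 and log Q = −6.974.
E = E° − (0.0592/n)·log Q = +0.94 − (0.0592/2)(−6.974) = +1.15 V.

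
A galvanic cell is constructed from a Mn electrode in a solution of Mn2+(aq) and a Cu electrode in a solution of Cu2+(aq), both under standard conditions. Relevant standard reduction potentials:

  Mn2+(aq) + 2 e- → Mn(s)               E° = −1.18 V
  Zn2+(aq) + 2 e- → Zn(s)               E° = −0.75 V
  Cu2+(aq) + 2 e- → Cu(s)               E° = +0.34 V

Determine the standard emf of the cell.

+1.52 V

The Cu²⁺/Cu couple has the higher E°, so Cu ion is reduced (cathode) and Mn is oxidized (anode).
E°cell = E°(cathode) − E°(anode) = +0.34 − (−1.18) = +1.52 V.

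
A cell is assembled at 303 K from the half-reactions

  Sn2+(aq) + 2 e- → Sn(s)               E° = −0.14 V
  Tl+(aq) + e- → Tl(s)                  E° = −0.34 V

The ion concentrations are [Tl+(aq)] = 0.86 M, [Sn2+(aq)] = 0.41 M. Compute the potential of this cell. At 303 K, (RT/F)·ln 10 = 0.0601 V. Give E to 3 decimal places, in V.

Since E°(Sn²⁺/Sn) > E°(Tl⁺/Tl), Sn²⁺/Sn serves as the cathode.
E°cell = E°cat − E°an = −0.14 − (−0.34) = +0.20 V; n = 2.
Balancing gives Sn2+(aq) + 2 Tl(s) → Sn(s) + 2 Tl+(aq); hence Q = [Tl+(aq)]^2 / [Sn2+(aq)] = 1.8 (log Q = 0.256).
E = E° − (0.0601/n)·log Q = +0.20 − (0.0601/2)(0.256) = +0.192 V.

+0.192 V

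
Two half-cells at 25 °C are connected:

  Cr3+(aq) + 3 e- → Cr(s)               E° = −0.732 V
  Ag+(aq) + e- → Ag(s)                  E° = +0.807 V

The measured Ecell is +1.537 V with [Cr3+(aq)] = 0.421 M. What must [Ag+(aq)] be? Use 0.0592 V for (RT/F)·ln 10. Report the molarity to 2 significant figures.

The Ag⁺/Ag couple has the larger reduction potential, so it is the cathode: E°cell = +0.807 − (−0.732) = +1.539 V and n = 3.
From the Nernst equation, log Q = n(E° − E)/0.0592 = 3·(+1.539 − (+1.537))/0.0592 = 0.101.
For 3 Ag+(aq) + Cr(s) → 3 Ag(s) + Cr3+(aq), the reaction quotient is Q = [Cr3+(aq)] / [Ag+(aq)]^3.
Isolating [Ag+(aq)] in Q = 10^{0.101} yields log [Ag+(aq)] = −0.159, i.e. 0.69 M.

0.69 M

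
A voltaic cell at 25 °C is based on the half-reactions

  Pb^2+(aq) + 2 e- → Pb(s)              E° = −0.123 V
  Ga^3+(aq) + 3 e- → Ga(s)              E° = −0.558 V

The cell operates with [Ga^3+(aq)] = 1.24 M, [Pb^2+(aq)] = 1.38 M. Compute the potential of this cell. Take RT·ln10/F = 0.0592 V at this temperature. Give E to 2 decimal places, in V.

Pb²⁺/Pb is reduced (cathode, E° = −0.123 V) and Ga³⁺/Ga is oxidized (anode).
The standard potential is −0.123 − (−0.558) = +0.435 V and the balanced reaction transfers n = 6 electrons.
Balancing gives 3 Pb^2+(aq) + 2 Ga(s) → 3 Pb(s) + 2 Ga^3+(aq); hence Q = [Ga^3+(aq)]^2 / [Pb^2+(aq)]^3 = 0.585 (log Q = −0.233).
By the Nernst equation, E = +0.435 − (0.0592/6)·(−0.233) = +0.44 V.

+0.44 V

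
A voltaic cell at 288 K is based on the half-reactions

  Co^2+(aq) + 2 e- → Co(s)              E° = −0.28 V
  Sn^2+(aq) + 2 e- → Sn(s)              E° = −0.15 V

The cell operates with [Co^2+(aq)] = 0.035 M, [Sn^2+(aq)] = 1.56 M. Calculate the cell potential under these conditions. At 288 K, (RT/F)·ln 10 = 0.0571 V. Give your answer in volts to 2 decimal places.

Since E°(Sn²⁺/Sn) > E°(Co²⁺/Co), Sn²⁺/Sn serves as the cathode.
The standard potential is −0.15 − (−0.28) = +0.13 V and the balanced reaction transfers n = 2 electrons.
The balanced reaction is Sn^2+(aq) + Co(s) → Sn(s) + Co^2+(aq), so Q = [Co^2+(aq)] / [Sn^2+(aq)] = 0.0224 and log Q = −1.649.
Applying E = E° − (RT ln10/nF)·log Q gives +0.13 − (0.0571/2)(−1.649) = +0.18 V.

+0.18 V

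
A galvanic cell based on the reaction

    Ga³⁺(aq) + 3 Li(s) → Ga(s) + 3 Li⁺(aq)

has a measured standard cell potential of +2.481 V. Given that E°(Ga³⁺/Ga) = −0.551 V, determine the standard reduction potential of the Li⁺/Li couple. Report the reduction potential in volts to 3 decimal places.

In the reaction as written the Ga³⁺/Ga couple is reduced (cathode) and Li⁺/Li is oxidized (anode), so E°cell = E°(Ga³⁺/Ga) − E°(Li⁺/Li).
E°(Li⁺/Li) = E°(cathode) − E°cell = −0.551 − (+2.481) = −3.032 V.

−3.032 V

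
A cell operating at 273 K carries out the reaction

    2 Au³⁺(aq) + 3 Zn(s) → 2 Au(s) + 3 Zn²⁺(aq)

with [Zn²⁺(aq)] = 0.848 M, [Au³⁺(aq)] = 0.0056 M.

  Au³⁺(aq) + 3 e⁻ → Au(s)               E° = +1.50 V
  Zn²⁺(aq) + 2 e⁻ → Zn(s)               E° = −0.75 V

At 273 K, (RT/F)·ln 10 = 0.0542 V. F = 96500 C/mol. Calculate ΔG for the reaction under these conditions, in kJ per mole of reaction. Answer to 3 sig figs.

With Au³⁺/Au reduced at the cathode, E°cell = +1.50 − (−0.75) = +2.25 V and n = 6.
Here Q = [Zn²⁺(aq)]^3 / [Au³⁺(aq)]^2 = 1.94×10^4 (log Q = 4.289), giving E = +2.25 − (0.0542/6)·(4.289) = +2.2113 V.
Then ΔG = −nFE = −6 × 96500 × +2.2113 J/mol = −1280 kJ/mol.

−1280 kJ/mol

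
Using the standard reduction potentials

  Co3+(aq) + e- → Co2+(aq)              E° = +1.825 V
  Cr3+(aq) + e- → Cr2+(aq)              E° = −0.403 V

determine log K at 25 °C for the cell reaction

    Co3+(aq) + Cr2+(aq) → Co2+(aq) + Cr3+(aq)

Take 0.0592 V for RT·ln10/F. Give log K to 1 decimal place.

The Co³⁺/Co²⁺ couple is reduced (cathode); E°cell = +1.825 − (−0.403) = +2.228 V with n = 1.
At equilibrium E = 0, so log K = nE°cell / 0.0592 = (1)(+2.228) / 0.0592 = 37.6.

log K = 37.6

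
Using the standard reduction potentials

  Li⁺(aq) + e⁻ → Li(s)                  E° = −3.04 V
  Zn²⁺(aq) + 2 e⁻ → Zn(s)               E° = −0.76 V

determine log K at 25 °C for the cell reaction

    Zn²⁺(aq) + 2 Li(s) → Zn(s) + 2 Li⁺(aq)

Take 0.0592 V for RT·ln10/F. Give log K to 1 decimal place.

The Zn²⁺/Zn couple is reduced (cathode); E°cell = −0.76 − (−3.04) = +2.28 V with n = 2.
At equilibrium E = 0, so log K = nE°cell / 0.0592 = (2)(+2.28) / 0.0592 = 77.0.

log K = 77.0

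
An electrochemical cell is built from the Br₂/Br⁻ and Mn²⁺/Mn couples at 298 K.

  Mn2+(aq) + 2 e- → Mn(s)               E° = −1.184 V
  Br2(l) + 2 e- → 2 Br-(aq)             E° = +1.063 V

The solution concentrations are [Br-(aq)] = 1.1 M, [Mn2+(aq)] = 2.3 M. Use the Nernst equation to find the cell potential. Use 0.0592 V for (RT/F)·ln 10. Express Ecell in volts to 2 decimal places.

+2.23 V

Br₂/Br⁻ is reduced (cathode, E° = +1.063 V) and Mn²⁺/Mn is oxidized (anode).
E°cell = E°cat − E°an = +1.063 − (−1.184) = +2.247 V; n = 2.
The balanced reaction is Br2(l) + Mn(s) → 2 Br-(aq) + Mn2+(aq), so Q = [Br-(aq)]^2·[Mn2+(aq)] = 2.78 and log Q = 0.445.
E = E° − (0.0592/n)·log Q = +2.247 − (0.0592/2)(0.445) = +2.23 V.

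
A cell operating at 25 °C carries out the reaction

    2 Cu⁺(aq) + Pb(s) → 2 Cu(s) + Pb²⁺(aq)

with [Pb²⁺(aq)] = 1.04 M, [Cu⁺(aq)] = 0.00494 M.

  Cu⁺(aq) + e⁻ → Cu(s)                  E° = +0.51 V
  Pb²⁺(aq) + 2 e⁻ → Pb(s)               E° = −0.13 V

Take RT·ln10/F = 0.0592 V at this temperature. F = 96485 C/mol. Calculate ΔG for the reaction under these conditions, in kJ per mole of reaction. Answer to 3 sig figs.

−97.1 kJ/mol

E°cell = +0.51 − (−0.13) = +0.64 V; the balanced reaction transfers n = 2 electrons.
The reaction quotient is [Pb²⁺(aq)] / [Cu⁺(aq)]^2 = 4.26×10^4; by Nernst, E = +0.64 − (0.0592/2)(4.630) = +0.5030 V.
Then ΔG = −nFE = −2 × 96485 × +0.5030 J/mol = −97.1 kJ/mol.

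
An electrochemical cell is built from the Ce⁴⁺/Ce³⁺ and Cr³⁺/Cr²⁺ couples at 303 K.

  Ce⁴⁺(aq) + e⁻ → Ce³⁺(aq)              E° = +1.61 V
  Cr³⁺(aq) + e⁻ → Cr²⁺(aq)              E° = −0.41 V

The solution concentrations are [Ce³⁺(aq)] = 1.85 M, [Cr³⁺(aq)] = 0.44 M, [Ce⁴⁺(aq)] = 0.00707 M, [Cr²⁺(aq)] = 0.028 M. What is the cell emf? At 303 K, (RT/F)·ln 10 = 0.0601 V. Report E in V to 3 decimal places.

+1.803 V

Since E°(Ce⁴⁺/Ce³⁺) > E°(Cr³⁺/Cr²⁺), Ce⁴⁺/Ce³⁺ serves as the cathode.
The standard potential is +1.61 − (−0.41) = +2.02 V and the balanced reaction transfers n = 1 electron.
The balanced reaction is Ce⁴⁺(aq) + Cr²⁺(aq) → Ce³⁺(aq) + Cr³⁺(aq), so Q = ([Ce³⁺(aq)]·[Cr³⁺(aq)]) / ([Ce⁴⁺(aq)]·[Cr²⁺(aq)]) = 4.11×10^3 and log Q = 3.614.
E = E° − (0.0601/n)·log Q = +2.02 − (0.0601/1)(3.614) = +1.803 V.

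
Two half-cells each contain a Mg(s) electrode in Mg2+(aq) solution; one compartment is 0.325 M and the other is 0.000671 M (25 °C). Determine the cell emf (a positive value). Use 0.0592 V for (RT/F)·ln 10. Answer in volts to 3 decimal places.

0.079 V

For a concentration cell E°cell = 0, since both electrodes use the same couple.
The compartment with the higher Mg2+(aq) concentration (0.325 M) acts as the cathode; ions are reduced there and produced at the dilute (0.000671 M) anode.
With n = 2, Ecell = −(0.0592/2)·log([dilute]/[conc]) = −(0.0592/2)·log(0.000671/0.325) = +0.079 V.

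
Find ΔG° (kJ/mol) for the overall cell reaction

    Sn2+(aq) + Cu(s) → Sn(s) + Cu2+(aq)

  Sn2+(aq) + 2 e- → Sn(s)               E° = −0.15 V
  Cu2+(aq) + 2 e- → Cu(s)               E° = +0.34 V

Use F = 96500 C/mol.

In the reaction as written Sn2+(aq) is reduced, so the Sn²⁺/Sn couple is the cathode and Cu²⁺/Cu is the anode.
E°cell = −0.15 − (+0.34) = −0.49 V; balancing electrons gives n = 2.
ΔG° = −nFE°cell = −(2)(96500)(−0.49) J/mol = +94.6 kJ/mol.

+94.6 kJ/mol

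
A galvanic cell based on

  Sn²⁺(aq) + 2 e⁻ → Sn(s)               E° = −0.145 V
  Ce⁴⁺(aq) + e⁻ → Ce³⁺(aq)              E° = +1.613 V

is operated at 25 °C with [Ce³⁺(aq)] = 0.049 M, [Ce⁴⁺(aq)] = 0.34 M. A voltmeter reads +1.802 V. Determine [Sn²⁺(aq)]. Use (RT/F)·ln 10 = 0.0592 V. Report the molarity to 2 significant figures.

With Ce⁴⁺/Ce³⁺ at the cathode and Sn²⁺/Sn at the anode, E°cell = +1.613 − (−0.145) = +1.758 V (n = 2).
From the Nernst equation, log Q = n(E° − E)/0.0592 = 2·(+1.758 − (+1.802))/0.0592 = −1.486.
For 2 Ce⁴⁺(aq) + Sn(s) → 2 Ce³⁺(aq) + Sn²⁺(aq), the reaction quotient is Q = ([Ce³⁺(aq)]^2·[Sn²⁺(aq)]) / [Ce⁴⁺(aq)]^2.
Substituting the known concentrations and solving, log [Sn²⁺(aq)] = 0.197 and [Sn²⁺(aq)] = 1.6 M.

1.6 M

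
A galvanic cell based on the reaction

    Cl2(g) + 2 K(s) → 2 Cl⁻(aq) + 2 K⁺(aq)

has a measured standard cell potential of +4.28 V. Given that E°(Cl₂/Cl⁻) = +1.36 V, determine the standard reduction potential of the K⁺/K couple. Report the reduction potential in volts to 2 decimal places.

−2.92 V

In the reaction as written the Cl₂/Cl⁻ couple is reduced (cathode) and K⁺/K is oxidized (anode), so E°cell = E°(Cl₂/Cl⁻) − E°(K⁺/K).
E°(K⁺/K) = E°(cathode) − E°cell = +1.36 − (+4.28) = −2.92 V.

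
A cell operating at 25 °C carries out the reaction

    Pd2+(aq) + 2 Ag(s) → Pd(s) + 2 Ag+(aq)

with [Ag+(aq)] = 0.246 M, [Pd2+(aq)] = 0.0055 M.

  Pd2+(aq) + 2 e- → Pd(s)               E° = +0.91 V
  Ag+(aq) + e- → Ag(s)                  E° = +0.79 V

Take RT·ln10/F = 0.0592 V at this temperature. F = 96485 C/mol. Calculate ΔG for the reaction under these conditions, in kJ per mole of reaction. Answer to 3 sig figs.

−17.2 kJ/mol

E°cell = +0.91 − (+0.79) = +0.12 V; the balanced reaction transfers n = 2 electrons.
Here Q = [Ag+(aq)]^2 / [Pd2+(aq)] = 11 (log Q = 1.042), giving E = +0.12 − (0.0592/2)·(1.042) = +0.0892 V.
Finally ΔG = −nFE = −(2)(96485 C/mol)(+0.0892 V) = −17.2 kJ/mol.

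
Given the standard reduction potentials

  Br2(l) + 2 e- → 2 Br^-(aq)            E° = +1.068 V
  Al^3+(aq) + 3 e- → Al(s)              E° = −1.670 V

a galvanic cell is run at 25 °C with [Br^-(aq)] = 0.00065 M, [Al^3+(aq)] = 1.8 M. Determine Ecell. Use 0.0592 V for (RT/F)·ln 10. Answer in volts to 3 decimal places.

Br₂/Br⁻ is reduced (cathode, E° = +1.068 V) and Al³⁺/Al is oxidized (anode).
E°cell = E°cat − E°an = +1.068 − (−1.670) = +2.738 V; n = 6.
The balanced reaction is 3 Br2(l) + 2 Al(s) → 6 Br^-(aq) + 2 Al^3+(aq), so Q = [Br^-(aq)]^6·[Al^3+(aq)]^2 = 2.44×10^−19 and log Q = −18.612.
E = E° − (0.0592/n)·log Q = +2.738 − (0.0592/6)(−18.612) = +2.922 V.

+2.922 V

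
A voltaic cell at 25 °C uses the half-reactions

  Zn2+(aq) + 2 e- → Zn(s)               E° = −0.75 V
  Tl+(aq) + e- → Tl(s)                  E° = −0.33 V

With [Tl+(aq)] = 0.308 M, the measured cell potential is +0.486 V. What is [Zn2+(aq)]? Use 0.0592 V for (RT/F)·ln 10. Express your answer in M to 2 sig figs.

With Tl⁺/Tl at the cathode and Zn²⁺/Zn at the anode, E°cell = −0.33 − (−0.75) = +0.42 V (n = 2).
From the Nernst equation, log Q = n(E° − E)/0.0592 = 2·(+0.42 − (+0.486))/0.0592 = −2.230.
For 2 Tl+(aq) + Zn(s) → 2 Tl(s) + Zn2+(aq), the reaction quotient is Q = [Zn2+(aq)] / [Tl+(aq)]^2.
Substituting the known concentrations and solving, log [Zn2+(aq)] = −3.253 and [Zn2+(aq)] = 0.00056 M.

0.00056 M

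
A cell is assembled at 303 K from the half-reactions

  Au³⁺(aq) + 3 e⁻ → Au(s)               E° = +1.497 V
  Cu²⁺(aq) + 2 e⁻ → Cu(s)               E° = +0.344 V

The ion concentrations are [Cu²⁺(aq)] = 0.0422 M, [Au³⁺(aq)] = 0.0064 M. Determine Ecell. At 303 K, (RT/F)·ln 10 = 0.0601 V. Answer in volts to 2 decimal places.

Since E°(Au³⁺/Au) > E°(Cu²⁺/Cu), Au³⁺/Au serves as the cathode.
The standard potential is +1.497 − (+0.344) = +1.153 V and the balanced reaction transfers n = 6 electrons.
For the overall reaction 2 Au³⁺(aq) + 3 Cu(s) → 2 Au(s) + 3 Cu²⁺(aq), Q = [Cu²⁺(aq)]^3 / [Au³⁺(aq)]^2 = 1.83, giving log Q = 0.264.
Applying E = E° − (RT ln10/nF)·log Q gives +1.153 − (0.0601/6)(0.264) = +1.15 V.

+1.15 V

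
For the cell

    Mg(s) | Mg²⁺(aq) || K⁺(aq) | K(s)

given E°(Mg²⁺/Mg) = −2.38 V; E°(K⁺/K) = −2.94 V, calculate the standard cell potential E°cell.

−0.56 V

By convention the left-hand electrode in cell notation is the anode (oxidation) and the right-hand electrode is the cathode (reduction).
E°cell = E°(right) − E°(left) = −2.94 − (−2.38) = −0.56 V.
The negative sign shows that, as written, the cell would require an external voltage to drive the reaction.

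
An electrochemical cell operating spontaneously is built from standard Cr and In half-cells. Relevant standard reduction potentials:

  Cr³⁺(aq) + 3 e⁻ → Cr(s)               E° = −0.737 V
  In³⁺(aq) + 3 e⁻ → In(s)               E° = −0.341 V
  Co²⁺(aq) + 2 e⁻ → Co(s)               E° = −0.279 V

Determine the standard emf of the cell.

Of the two couples in this cell, the one with the more positive reduction potential is reduced at the cathode: here that is In³⁺/In (−0.341 V); Cr³⁺/Cr (−0.737 V) is the anode.
E°cell = E°(cathode) − E°(anode) = −0.341 − (−0.737) = +0.396 V.

+0.396 V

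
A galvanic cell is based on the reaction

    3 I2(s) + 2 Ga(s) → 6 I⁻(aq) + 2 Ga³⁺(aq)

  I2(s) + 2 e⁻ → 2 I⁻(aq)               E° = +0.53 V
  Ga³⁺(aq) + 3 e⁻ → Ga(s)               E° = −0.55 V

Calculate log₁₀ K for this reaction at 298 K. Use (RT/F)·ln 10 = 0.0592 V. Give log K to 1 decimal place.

The I₂/I⁻ couple is reduced (cathode); E°cell = +0.53 − (−0.55) = +1.08 V with n = 6.
At equilibrium E = 0, so log K = nE°cell / 0.0592 = (6)(+1.08) / 0.0592 = 109.5.

log K = 109.5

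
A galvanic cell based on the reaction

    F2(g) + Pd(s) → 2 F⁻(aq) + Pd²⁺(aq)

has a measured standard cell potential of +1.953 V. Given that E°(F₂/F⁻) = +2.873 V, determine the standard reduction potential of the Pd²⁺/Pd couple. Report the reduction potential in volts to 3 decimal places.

In the reaction as written the F₂/F⁻ couple is reduced (cathode) and Pd²⁺/Pd is oxidized (anode), so E°cell = E°(F₂/F⁻) − E°(Pd²⁺/Pd).
E°(Pd²⁺/Pd) = E°(cathode) − E°cell = +2.873 − (+1.953) = +0.920 V.

+0.920 V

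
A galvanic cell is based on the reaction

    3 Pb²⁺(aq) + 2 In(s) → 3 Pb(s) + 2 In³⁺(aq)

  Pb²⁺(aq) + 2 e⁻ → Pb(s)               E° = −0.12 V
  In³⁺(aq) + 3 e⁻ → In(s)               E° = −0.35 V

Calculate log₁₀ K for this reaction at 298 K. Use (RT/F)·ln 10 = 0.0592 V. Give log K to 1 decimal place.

log K = 23.3

The Pb²⁺/Pb couple is reduced (cathode); E°cell = −0.12 − (−0.35) = +0.23 V with n = 6.
At equilibrium E = 0, so log K = nE°cell / 0.0592 = (6)(+0.23) / 0.0592 = 23.3.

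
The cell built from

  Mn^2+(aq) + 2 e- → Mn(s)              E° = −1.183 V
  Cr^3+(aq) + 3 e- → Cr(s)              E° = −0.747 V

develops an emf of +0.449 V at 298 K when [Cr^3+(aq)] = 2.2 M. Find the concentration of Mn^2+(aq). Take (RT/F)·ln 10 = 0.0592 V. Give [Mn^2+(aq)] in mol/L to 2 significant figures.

Cr³⁺/Cr is the cathode (higher E°); E°cell = −0.747 − (−1.183) = +0.436 V with n = 6.
From the Nernst equation, log Q = n(E° − E)/0.0592 = 6·(+0.436 − (+0.449))/0.0592 = −1.318.
For 2 Cr^3+(aq) + 3 Mn(s) → 2 Cr(s) + 3 Mn^2+(aq), the reaction quotient is Q = [Mn^2+(aq)]^3 / [Cr^3+(aq)]^2.
Substituting the known concentrations and solving, log [Mn^2+(aq)] = −0.211 and [Mn^2+(aq)] = 0.62 M.

0.62 M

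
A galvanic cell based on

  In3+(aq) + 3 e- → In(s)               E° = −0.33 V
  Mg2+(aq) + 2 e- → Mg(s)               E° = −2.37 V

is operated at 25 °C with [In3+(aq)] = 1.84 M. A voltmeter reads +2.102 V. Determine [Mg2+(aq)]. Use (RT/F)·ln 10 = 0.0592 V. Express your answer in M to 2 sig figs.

With In³⁺/In at the cathode and Mg²⁺/Mg at the anode, E°cell = −0.33 − (−2.37) = +2.04 V (n = 6).
From the Nernst equation, log Q = n(E° − E)/0.0592 = 6·(+2.04 − (+2.102))/0.0592 = −6.284.
Balancing electrons gives 2 In3+(aq) + 3 Mg(s) → 2 In(s) + 3 Mg2+(aq); thus Q = [Mg2+(aq)]^3 / [In3+(aq)]^2.
Substituting the known concentrations and solving, log [Mg2+(aq)] = −1.918 and [Mg2+(aq)] = 0.012 M.

0.012 M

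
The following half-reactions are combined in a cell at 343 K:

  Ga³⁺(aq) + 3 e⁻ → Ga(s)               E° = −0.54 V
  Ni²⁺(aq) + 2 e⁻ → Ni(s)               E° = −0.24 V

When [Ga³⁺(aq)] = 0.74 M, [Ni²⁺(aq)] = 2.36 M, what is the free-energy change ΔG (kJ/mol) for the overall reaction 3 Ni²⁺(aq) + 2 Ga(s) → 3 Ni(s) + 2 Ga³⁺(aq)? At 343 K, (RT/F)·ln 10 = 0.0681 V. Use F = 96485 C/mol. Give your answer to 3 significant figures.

−183 kJ/mol

E°cell = −0.24 − (−0.54) = +0.30 V; the balanced reaction transfers n = 6 electrons.
Q = [Ga³⁺(aq)]^2 / [Ni²⁺(aq)]^3 = 0.0417, so log Q = −1.380 and E = +0.30 − (0.0681/6)(−1.380) = +0.3157 V.
Finally ΔG = −nFE = −(6)(96485 C/mol)(+0.3157 V) = −183 kJ/mol.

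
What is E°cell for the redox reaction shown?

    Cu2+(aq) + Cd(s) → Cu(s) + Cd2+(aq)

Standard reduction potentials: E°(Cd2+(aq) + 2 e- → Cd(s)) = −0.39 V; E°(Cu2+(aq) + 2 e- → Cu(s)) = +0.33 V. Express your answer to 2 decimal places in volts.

Cu2+(aq) gains electrons, so the Cu²⁺/Cu couple is the cathode; the Cd²⁺/Cd couple is the anode.
E°cell = E°(cathode) − E°(anode) = +0.33 − (−0.39) = +0.72 V.
The positive value indicates the reaction is spontaneous as written.

+0.72 V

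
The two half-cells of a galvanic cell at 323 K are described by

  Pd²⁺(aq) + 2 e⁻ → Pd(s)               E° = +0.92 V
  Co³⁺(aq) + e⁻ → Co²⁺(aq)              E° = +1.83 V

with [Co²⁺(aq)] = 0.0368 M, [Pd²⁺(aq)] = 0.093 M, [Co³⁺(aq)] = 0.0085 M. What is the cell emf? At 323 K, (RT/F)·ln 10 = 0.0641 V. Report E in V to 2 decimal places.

Co³⁺/Co²⁺ is reduced (cathode, E° = +1.83 V) and Pd²⁺/Pd is oxidized (anode).
E°cell = E°cat − E°an = +1.83 − (+0.92) = +0.91 V; n = 2.
Balancing gives 2 Co³⁺(aq) + Pd(s) → 2 Co²⁺(aq) + Pd²⁺(aq); hence Q = ([Co²⁺(aq)]^2·[Pd²⁺(aq)]) / [Co³⁺(aq)]^2 = 1.74 (log Q = 0.241).
Applying E = E° − (RT ln10/nF)·log Q gives +0.91 − (0.0641/2)(0.241) = +0.90 V.

+0.90 V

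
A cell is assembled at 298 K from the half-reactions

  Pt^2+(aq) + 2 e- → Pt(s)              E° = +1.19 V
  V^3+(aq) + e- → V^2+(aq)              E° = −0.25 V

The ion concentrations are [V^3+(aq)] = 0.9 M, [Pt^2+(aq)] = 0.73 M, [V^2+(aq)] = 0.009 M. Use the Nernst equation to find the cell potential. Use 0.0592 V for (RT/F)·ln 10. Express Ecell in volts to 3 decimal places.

+1.318 V

Since E°(Pt²⁺/Pt) > E°(V³⁺/V²⁺), Pt²⁺/Pt serves as the cathode.
E°cell = +1.19 − (−0.25) = +1.44 V, with n = 2 electrons transferred.
For the overall reaction Pt^2+(aq) + 2 V^2+(aq) → Pt(s) + 2 V^3+(aq), Q = [V^3+(aq)]^2 / ([Pt^2+(aq)]·[V^2+(aq)]^2) = 1.37×10^4, giving log Q = 4.137.
E = E° − (0.0592/n)·log Q = +1.44 − (0.0592/2)(4.137) = +1.318 V.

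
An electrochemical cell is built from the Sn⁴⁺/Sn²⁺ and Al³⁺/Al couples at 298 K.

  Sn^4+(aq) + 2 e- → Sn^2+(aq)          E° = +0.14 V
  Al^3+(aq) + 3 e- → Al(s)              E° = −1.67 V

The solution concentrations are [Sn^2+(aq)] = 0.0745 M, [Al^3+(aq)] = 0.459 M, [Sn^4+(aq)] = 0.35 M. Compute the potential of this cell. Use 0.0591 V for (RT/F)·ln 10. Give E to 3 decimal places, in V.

Sn⁴⁺/Sn²⁺ is reduced (cathode, E° = +0.14 V) and Al³⁺/Al is oxidized (anode).
E°cell = E°cat − E°an = +0.14 − (−1.67) = +1.81 V; n = 6.
Balancing gives 3 Sn^4+(aq) + 2 Al(s) → 3 Sn^2+(aq) + 2 Al^3+(aq); hence Q = ([Sn^2+(aq)]^3·[Al^3+(aq)]^2) / [Sn^4+(aq)]^3 = 0.00203 (log Q = −2.692).
By the Nernst equation, E = +1.81 − (0.0591/6)·(−2.692) = +1.837 V.

+1.837 V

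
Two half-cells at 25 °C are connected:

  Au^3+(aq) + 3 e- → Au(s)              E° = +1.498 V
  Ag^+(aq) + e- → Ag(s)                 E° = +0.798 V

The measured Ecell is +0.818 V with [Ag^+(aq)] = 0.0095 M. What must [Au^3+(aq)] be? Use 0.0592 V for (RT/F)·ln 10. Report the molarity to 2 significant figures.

With Au³⁺/Au at the cathode and Ag⁺/Ag at the anode, E°cell = +1.498 − (+0.798) = +0.700 V (n = 3).
From the Nernst equation, log Q = n(E° − E)/0.0592 = 3·(+0.700 − (+0.818))/0.0592 = −5.980.
Balancing electrons gives Au^3+(aq) + 3 Ag(s) → Au(s) + 3 Ag^+(aq); thus Q = [Ag^+(aq)]^3 / [Au^3+(aq)].
Substituting the known concentrations and solving, log [Au^3+(aq)] = −0.087 and [Au^3+(aq)] = 0.82 M.

0.82 M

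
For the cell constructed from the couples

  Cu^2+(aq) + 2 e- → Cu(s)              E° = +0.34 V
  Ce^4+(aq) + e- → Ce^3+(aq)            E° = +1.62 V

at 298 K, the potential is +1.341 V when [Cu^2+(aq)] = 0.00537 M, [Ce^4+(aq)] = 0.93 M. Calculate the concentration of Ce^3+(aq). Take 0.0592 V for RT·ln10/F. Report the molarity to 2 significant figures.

Ce⁴⁺/Ce³⁺ is the cathode (higher E°); E°cell = +1.62 − (+0.34) = +1.28 V with n = 2.
Since E = E° − (0.0592/n)·log Q, log Q = n(E° − E)/0.0592 = −2.061.
For 2 Ce^4+(aq) + Cu(s) → 2 Ce^3+(aq) + Cu^2+(aq), the reaction quotient is Q = ([Ce^3+(aq)]^2·[Cu^2+(aq)]) / [Ce^4+(aq)]^2.
Isolating [Ce^3+(aq)] in Q = 10^{−2.061} yields log [Ce^3+(aq)] = 0.073, i.e. 1.2 M.

1.2 M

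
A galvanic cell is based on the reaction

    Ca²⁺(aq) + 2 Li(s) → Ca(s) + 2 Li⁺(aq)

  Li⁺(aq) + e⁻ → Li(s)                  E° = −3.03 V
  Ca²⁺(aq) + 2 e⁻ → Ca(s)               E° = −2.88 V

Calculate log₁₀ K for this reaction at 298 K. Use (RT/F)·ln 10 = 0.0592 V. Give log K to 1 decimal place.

The Ca²⁺/Ca couple is reduced (cathode); E°cell = −2.88 − (−3.03) = +0.15 V with n = 2.
At equilibrium E = 0, so log K = nE°cell / 0.0592 = (2)(+0.15) / 0.0592 = 5.1.

log K = 5.1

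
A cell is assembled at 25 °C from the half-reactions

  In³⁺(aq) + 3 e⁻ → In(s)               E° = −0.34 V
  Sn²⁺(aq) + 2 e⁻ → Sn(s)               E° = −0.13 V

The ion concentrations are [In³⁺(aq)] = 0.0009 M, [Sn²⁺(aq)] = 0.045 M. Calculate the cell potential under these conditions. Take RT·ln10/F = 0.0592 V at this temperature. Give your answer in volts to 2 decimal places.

Sn²⁺/Sn is reduced (cathode, E° = −0.13 V) and In³⁺/In is oxidized (anode).
The standard potential is −0.13 − (−0.34) = +0.21 V and the balanced reaction transfers n = 6 electrons.
Balancing gives 3 Sn²⁺(aq) + 2 In(s) → 3 Sn(s) + 2 In³⁺(aq); hence Q = [In³⁺(aq)]^2 / [Sn²⁺(aq)]^3 = 0.00889 (log Q = −2.051).
Applying E = E° − (RT ln10/nF)·log Q gives +0.21 − (0.0592/6)(−2.051) = +0.23 V.

+0.23 V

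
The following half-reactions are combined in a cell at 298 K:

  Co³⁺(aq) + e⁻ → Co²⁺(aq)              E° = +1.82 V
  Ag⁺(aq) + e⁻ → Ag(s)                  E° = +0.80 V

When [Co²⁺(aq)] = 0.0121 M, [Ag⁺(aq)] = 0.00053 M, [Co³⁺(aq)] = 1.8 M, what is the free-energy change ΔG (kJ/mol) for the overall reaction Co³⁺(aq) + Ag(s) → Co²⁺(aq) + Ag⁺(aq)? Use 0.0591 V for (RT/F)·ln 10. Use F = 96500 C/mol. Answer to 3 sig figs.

−130 kJ/mol

E°cell = +1.82 − (+0.80) = +1.02 V; the balanced reaction transfers n = 1 electron.
Q = ([Co²⁺(aq)]·[Ag⁺(aq)]) / [Co³⁺(aq)] = 3.56×10^−6, so log Q = −5.448 and E = +1.02 − (0.0591/1)(−5.448) = +1.3420 V.
Finally ΔG = −nFE = −(1)(96500 C/mol)(+1.3420 V) = −130 kJ/mol.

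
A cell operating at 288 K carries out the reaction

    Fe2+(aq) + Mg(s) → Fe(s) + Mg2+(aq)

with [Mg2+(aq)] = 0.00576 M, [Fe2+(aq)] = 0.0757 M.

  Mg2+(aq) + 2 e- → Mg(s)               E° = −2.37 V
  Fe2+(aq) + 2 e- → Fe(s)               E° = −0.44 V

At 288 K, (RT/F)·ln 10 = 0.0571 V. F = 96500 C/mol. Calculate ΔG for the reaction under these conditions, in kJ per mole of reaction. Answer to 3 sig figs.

E°cell = −0.44 − (−2.37) = +1.93 V; the balanced reaction transfers n = 2 electrons.
The reaction quotient is [Mg2+(aq)] / [Fe2+(aq)] = 0.0761; by Nernst, E = +1.93 − (0.0571/2)(−1.119) = +1.9619 V.
Then ΔG = −nFE = −2 × 96500 × +1.9619 J/mol = −379 kJ/mol.

−379 kJ/mol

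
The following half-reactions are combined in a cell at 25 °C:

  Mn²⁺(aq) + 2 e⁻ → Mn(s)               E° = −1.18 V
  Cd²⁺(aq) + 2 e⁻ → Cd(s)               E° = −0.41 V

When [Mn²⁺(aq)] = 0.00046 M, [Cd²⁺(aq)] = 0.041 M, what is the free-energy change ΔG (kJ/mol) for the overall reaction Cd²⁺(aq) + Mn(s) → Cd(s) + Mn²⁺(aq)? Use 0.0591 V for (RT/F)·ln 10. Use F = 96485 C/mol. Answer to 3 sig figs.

−160 kJ/mol

With Cd²⁺/Cd reduced at the cathode, E°cell = −0.41 − (−1.18) = +0.77 V and n = 2.
The reaction quotient is [Mn²⁺(aq)] / [Cd²⁺(aq)] = 0.0112; by Nernst, E = +0.77 − (0.0591/2)(−1.950) = +0.8276 V.
Then ΔG = −nFE = −2 × 96485 × +0.8276 J/mol = −160 kJ/mol.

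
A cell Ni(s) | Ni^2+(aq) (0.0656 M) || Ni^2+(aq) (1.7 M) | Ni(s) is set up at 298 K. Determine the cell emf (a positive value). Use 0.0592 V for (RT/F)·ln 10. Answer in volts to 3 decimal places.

0.042 V

For a concentration cell E°cell = 0, since both electrodes use the same couple.
The compartment with the higher Ni^2+(aq) concentration (1.7 M) acts as the cathode; ions are reduced there and produced at the dilute (0.0656 M) anode.
With n = 2, Ecell = −(0.0592/2)·log([dilute]/[conc]) = −(0.0592/2)·log(0.0656/1.7) = +0.042 V.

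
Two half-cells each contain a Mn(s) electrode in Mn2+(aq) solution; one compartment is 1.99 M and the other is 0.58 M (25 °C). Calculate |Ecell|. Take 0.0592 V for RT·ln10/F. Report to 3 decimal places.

0.016 V

For a concentration cell E°cell = 0, since both electrodes use the same couple.
The compartment with the higher Mn2+(aq) concentration (1.99 M) acts as the cathode; ions are reduced there and produced at the dilute (0.58 M) anode.
With n = 2, Ecell = −(0.0592/2)·log([dilute]/[conc]) = −(0.0592/2)·log(0.58/1.99) = +0.016 V.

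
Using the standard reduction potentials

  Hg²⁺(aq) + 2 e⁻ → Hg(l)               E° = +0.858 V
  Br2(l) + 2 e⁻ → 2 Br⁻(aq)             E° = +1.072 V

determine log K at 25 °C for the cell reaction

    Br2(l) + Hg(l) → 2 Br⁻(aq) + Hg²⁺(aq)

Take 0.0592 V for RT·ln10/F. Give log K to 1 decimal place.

log K = 7.2

The Br₂/Br⁻ couple is reduced (cathode); E°cell = +1.072 − (+0.858) = +0.214 V with n = 2.
At equilibrium E = 0, so log K = nE°cell / 0.0592 = (2)(+0.214) / 0.0592 = 7.2.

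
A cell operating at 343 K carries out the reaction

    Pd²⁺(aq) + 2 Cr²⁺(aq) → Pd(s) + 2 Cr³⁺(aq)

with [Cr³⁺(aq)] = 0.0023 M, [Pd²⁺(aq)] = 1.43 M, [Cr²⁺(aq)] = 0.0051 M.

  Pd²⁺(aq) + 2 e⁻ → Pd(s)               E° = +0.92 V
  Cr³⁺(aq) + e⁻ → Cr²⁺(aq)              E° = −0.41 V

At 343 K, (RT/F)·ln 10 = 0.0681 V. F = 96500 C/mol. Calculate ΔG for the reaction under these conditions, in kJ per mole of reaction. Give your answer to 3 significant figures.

−262 kJ/mol

The standard cell potential is +0.92 − (−0.41) = +1.33 V, with n = 2 electrons in the balanced equation.
Q = [Cr³⁺(aq)]^2 / ([Pd²⁺(aq)]·[Cr²⁺(aq)]^2) = 0.142, so log Q = −0.847 and E = +1.33 − (0.0681/2)(−0.847) = +1.3588 V.
Finally ΔG = −nFE = −(2)(96500 C/mol)(+1.3588 V) = −262 kJ/mol.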